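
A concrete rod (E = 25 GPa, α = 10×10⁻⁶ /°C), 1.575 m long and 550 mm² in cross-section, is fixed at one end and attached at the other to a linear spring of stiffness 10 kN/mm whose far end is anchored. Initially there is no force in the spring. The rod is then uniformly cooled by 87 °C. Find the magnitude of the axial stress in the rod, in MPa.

σ ≈ 11.6 MPa (tensile)

The unrestrained thermal change is αΔT L = 10×10⁻⁶ × 87 × 1575 = 1.37 mm.
With a force P in the spring, the elastic change of the rod is PL/(AE) and that of the spring is P/k; compatibility requires their sum to equal δ_free.
So P = δ_free / [L/(AE) + 1/k] = 1.37 / [ 1575/(550×25×10³) + 1/(10×10³) ].
P = 1.37 / 0.0002145 = 6387 N.
σ = P/A = 6387/550 = 11.61 MPa.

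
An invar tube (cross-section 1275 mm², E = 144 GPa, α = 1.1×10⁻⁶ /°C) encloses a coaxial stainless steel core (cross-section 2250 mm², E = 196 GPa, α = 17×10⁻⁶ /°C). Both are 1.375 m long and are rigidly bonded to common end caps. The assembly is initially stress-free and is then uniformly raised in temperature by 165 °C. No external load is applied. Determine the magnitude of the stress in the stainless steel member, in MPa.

Equilibrium of a rigid end plate with no external load gives equal and opposite internal forces ±P in the two members. Since α_{stainless steel} > α_{invar}, heating drives the stainless steel into compression and the invar into tension.
Equating the net (thermal + elastic) strains gives |α₁ − α₂|·ΔT = P·[1/(A₁E₁) + 1/(A₂E₂)].
|α₁ − α₂|·ΔT = 15.9×10⁻⁶ × 165 = 0.002623.
1/(A₁E₁) + 1/(A₂E₂) = 1/(1275×144×10³) + 1/(2250×196×10³) = 7.714×10⁻⁹ N⁻¹.
So P = 0.002623 / 7.714×10⁻⁹ = 340.1 kN.
σ_{stainless steel} = P/A₂ = 340100/2250 = 151.1 MPa, compressive.

σ ≈ 151 MPa (compressive)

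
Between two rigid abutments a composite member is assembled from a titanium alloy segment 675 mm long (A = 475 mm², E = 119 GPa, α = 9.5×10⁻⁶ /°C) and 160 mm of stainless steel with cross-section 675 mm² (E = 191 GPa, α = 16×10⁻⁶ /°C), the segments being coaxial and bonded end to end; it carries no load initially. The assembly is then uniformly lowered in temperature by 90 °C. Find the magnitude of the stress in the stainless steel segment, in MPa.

σ ≈ 90.8 MPa (tensile)

With the walls removed the bar would change length by δ_free = Σ αᵢΔT Lᵢ = 9.5×10⁻⁶×90×675 + 16×10⁻⁶×90×160 = 0.8075 mm.
The rigid supports impose zero overall length change; the single axial force P common to all segments must satisfy P Σ Lᵢ/(AᵢEᵢ) = δ_free.
Σ Lᵢ/(AᵢEᵢ) = 675/(475×119×10³) + 160/(675×191×10³) = 1.318×10⁻⁵ mm/N.
Hence P = δ_free / Σ(L/AE) = 0.8075/1.318×10⁻⁵ = 61.26 kN (tensile).
σ_{stainless steel} = P / A = 61260 / 675 = 90.75 MPa.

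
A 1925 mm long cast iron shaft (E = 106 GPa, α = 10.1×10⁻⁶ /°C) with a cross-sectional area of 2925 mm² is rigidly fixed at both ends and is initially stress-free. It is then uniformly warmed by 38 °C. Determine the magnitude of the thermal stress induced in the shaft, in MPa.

With length fixed, the mechanical strain must cancel the thermal strain αΔT = 10.1×10⁻⁶ × 38 = 383.8×10⁻⁶.
σ = EαΔT = 106×10³ × 10.1×10⁻⁶ × 38 = 40.68 MPa (compressive; the shaft is trying to expand).

σ ≈ 40.7 MPa (compressive)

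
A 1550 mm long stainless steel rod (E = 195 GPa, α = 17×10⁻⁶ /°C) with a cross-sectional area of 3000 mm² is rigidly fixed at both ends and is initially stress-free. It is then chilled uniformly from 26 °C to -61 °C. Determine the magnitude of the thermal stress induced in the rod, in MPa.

σ ≈ 288 MPa (tensile)

With length fixed, the mechanical strain must cancel the thermal strain αΔT = 17×10⁻⁶ × 87 = 1479×10⁻⁶.
σ = EαΔT = 195×10³ × 17×10⁻⁶ × 87 = 288.4 MPa (tensile; the rod is trying to contract).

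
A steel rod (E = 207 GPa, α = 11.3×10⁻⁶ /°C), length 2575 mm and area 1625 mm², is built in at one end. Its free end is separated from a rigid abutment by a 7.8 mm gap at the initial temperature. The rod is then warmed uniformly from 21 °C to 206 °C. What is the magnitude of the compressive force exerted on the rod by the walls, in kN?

P ≈ 0 kN

Free thermal elongation = αΔT L = 11.3×10⁻⁶ × 185 × 2575 = 5.383 mm.
This is smaller than the 7.8 mm clearance, so the rod expands freely without reaching the stop — the stress is zero.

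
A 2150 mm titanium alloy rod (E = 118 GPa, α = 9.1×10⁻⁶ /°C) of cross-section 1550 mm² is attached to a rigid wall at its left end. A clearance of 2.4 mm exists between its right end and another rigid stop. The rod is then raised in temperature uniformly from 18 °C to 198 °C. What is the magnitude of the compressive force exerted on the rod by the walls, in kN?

Free thermal elongation = αΔT L = 9.1×10⁻⁶ × 180 × 2150 = 3.522 mm.
This exceeds the 2.4 mm gap, so the wall pushes back. The portion of expansion that must be recovered elastically is δ_free − gap = 3.522 − 2.4 = 1.122 mm.
That suppressed elongation corresponds to σ = E·Δ/L = 118×10³ × 1.122/2150 = 61.56 MPa.
Force on the wall = σA = 61.56 × 1550 mm² = 95.42 kN.

P ≈ 95.4 kN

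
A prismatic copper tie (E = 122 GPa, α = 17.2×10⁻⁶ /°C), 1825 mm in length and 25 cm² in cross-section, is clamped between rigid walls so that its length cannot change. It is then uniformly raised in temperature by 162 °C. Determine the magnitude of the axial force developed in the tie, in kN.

With zero net strain, σ = E·αΔT = 122 GPa × 17.2×10⁻⁶ × 162 = 339.9 MPa.
Then P = σA = 339.9 × 2500 mm² = 849.9 kN, compressive.

P ≈ 850 kN (compressive)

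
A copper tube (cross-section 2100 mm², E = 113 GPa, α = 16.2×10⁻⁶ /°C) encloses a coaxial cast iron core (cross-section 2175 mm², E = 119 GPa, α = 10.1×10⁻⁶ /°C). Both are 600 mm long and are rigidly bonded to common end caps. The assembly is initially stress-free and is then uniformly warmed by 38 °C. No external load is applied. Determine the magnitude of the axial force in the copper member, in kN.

Equilibrium of a rigid end plate with no external load gives equal and opposite internal forces ±P in the two members. Since α_{copper} > α_{cast iron}, heating drives the copper into compression and the cast iron into tension.
Setting the final lengths equal and cancelling L: (α₁ − α₂)ΔT = P/(A₁E₁) + P/(A₂E₂).
|α₁ − α₂|·ΔT = 6.1×10⁻⁶ × 38 = 0.0002318.
1/(A₁E₁) + 1/(A₂E₂) = 1/(2100×113×10³) + 1/(2175×119×10³) = 8.078×10⁻⁹ N⁻¹.
So P = 0.0002318 / 8.078×10⁻⁹ = 28.7 kN.

P ≈ 28.7 kN (compressive in the copper)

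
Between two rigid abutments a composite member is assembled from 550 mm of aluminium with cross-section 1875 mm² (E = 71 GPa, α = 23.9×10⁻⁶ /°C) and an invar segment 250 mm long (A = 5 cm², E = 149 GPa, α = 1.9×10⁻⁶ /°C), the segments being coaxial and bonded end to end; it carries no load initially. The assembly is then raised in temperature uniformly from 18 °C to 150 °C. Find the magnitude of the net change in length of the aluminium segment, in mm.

|ΔL| ≈ 0.743 mm

With the walls removed the bar would change length by δ_free = Σ αᵢΔT Lᵢ = 23.9×10⁻⁶×132×550 + 1.9×10⁻⁶×132×250 = 1.798 mm.
The walls prevent any net length change, so an axial force P (same in every segment) develops. Compatibility: P · Σ Lᵢ/(AᵢEᵢ) = δ_free.
The series flexibility is Σ Lᵢ/(AᵢEᵢ) = 550/(1875×71×10³) + 250/(500×149×10³) = 7.487×10⁻⁶ mm/N.
So P = 1.798 / 7.487×10⁻⁶ = 240.1 kN, compressive.
For the aluminium segment, free thermal change = 23.9×10⁻⁶×132×550 = 1.735 mm and elastic change from P = 240100×550/(1875×71×10³) = 0.9921 mm; these oppose, so the net change is 0.743 mm (segment lengthens).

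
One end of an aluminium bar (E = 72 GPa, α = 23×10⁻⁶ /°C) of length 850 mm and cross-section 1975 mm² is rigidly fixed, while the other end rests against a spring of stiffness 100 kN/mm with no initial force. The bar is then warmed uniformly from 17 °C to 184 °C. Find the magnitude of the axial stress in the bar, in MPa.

σ ≈ 103 MPa (compressive)

The unrestrained thermal change is αΔT L = 23×10⁻⁶ × 167 × 850 = 3.265 mm.
With a force P in the spring, the elastic change of the bar is PL/(AE) and that of the spring is P/k; compatibility requires their sum to equal δ_free.
P [ L/(AE) + 1/k ] = δ_free → P [ 850/(1975×72×10³) + 1/(100×10³) ] = 3.265.
P = 3.265 / 1.598×10⁻⁵ = 204300 N.
σ = P/A = 204300/1975 = 103.5 MPa.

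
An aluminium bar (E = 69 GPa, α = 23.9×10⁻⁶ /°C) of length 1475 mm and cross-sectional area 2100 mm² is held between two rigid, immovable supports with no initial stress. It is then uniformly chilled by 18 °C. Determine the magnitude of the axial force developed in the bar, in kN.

The ends cannot move, so σ = EαΔT = 69×10³ × 23.9×10⁻⁶ × 18 = 29.68 MPa.
Then P = σA = 29.68 × 2100 mm² = 62.34 kN, tensile.

P ≈ 62.3 kN (tensile)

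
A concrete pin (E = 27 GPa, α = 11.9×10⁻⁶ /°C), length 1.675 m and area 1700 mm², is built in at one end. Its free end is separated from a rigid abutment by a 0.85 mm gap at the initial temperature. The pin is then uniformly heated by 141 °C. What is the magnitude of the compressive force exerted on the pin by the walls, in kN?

Free thermal elongation = αΔT L = 11.9×10⁻⁶ × 141 × 1675 = 2.81 mm.
After closing the 0.85 mm clearance, 2.81 − 0.85 = 1.96 mm of expansion remains to be suppressed by the wall.
That suppressed elongation corresponds to σ = E·Δ/L = 27×10³ × 1.96/1675 = 31.6 MPa.
P = σA = 31.6 × 1700 = 53.72 kN.

P ≈ 53.7 kN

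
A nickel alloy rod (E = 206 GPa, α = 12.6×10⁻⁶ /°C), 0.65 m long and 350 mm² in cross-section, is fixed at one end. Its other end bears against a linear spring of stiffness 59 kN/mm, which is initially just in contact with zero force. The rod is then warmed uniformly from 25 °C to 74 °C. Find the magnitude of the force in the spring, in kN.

P ≈ 15.5 kN

Free thermal expansion: δ_free = αΔT L = 12.6×10⁻⁶ × 49 × 650 = 0.4013 mm.
Let P be the compressive force at the spring. The rod shortens elastically by PL/(AE) and the spring compresses by P/k; together these equal δ_free.
So P = δ_free / [L/(AE) + 1/k] = 0.4013 / [ 650/(350×206×10³) + 1/(59×10³) ].
P = 0.4013 / 2.596×10⁻⁵ = 15460 N.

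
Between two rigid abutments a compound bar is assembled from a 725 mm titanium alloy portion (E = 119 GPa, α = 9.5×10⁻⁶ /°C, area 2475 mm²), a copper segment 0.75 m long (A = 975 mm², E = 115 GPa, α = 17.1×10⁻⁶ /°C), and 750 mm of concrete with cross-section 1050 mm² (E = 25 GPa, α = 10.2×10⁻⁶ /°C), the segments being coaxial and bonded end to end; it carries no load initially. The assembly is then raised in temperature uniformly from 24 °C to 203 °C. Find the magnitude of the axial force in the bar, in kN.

If the supports were absent, the total length change would be Σ αᵢΔT Lᵢ = 9.5×10⁻⁶×179×725 + 17.1×10⁻⁶×179×750 + 10.2×10⁻⁶×179×750 = 4.898 mm.
The walls prevent any net length change, so an axial force P (same in every segment) develops. Compatibility: P · Σ Lᵢ/(AᵢEᵢ) = δ_free.
The series flexibility is Σ Lᵢ/(AᵢEᵢ) = 725/(2475×119×10³) + 750/(975×115×10³) + 750/(1050×25×10³) = 3.772×10⁻⁵ mm/N.
P = 4.898 / 3.772×10⁻⁵ = 129800 N = 129.8 kN, compressive.

P ≈ 130 kN (compressive)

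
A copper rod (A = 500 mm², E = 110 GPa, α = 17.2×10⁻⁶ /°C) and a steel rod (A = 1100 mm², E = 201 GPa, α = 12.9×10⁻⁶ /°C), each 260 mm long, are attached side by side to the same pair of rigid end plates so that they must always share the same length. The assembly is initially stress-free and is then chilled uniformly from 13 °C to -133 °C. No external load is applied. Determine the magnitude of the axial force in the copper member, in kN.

The copper has the larger α, so on cooling it would change length more than the steel if both were free. The rigid plates force a common final length, so the copper is put into tension and the steel into compression, with equal and opposite forces P (no external load).
Equating the net (thermal + elastic) strains gives |α₁ − α₂|·ΔT = P·[1/(A₁E₁) + 1/(A₂E₂)].
|α₁ − α₂|·ΔT = 4.3×10⁻⁶ × 146 = 0.0006278.
1/(A₁E₁) + 1/(A₂E₂) = 1/(500×110×10³) + 1/(1100×201×10³) = 2.27×10⁻⁸ N⁻¹.
P = 0.0006278 / 2.27×10⁻⁸ = 27650 N = 27.65 kN.

P ≈ 27.7 kN (tensile in the copper)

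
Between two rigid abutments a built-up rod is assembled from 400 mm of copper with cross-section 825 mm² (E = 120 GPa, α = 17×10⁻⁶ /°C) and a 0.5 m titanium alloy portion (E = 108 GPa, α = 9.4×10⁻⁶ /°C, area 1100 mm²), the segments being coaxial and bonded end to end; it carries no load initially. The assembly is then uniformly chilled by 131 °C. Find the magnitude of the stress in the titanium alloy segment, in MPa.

σ ≈ 166 MPa (tensile)

With the walls removed the bar would change length by δ_free = Σ αᵢΔT Lᵢ = 17×10⁻⁶×131×400 + 9.4×10⁻⁶×131×500 = 1.506 mm.
Since the ends are fixed, an axial force P builds up, equal in every segment, with P · Σ Lᵢ/(AᵢEᵢ) = δ_free.
Σ Lᵢ/(AᵢEᵢ) = 400/(825×120×10³) + 500/(1100×108×10³) = 8.249×10⁻⁶ mm/N.
So P = 1.506 / 8.249×10⁻⁶ = 182.6 kN, tensile.
σ_{titanium alloy} = P / A = 182600 / 1100 = 166 MPa.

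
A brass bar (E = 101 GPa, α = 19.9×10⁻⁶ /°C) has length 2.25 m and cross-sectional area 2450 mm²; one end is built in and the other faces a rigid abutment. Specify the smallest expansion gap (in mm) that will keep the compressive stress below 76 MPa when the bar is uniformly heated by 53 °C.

g ≈ 0.68 mm

Free expansion if unrestrained: δ_free = αΔT L = 19.9×10⁻⁶ × 53 × 2250 = 2.373 mm.
At the allowable stress the elastic shortening the wall may impose is σL/E = 76 × 2250 / (101×10³) = 1.693 mm.
So the gap has to take up the difference, g_min = δ_free − σL/E = 2.373 − 1.693 = 0.68 mm.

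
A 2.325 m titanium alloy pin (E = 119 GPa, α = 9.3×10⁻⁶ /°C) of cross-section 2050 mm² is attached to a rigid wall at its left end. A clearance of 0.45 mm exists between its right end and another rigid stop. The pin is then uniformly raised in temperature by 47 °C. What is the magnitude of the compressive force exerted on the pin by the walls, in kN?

P ≈ 59.4 kN

Free thermal elongation = αΔT L = 9.3×10⁻⁶ × 47 × 2325 = 1.016 mm.
This exceeds the 0.45 mm gap, so the wall pushes back. The portion of expansion that must be recovered elastically is δ_free − gap = 1.016 − 0.45 = 0.5663 mm.
Compatibility: PL/(AE) = 0.5663 mm, so σ = P/A = E × (0.5663/2325) = 28.98 MPa.
P = σA = 28.98 × 2050 = 59.41 kN.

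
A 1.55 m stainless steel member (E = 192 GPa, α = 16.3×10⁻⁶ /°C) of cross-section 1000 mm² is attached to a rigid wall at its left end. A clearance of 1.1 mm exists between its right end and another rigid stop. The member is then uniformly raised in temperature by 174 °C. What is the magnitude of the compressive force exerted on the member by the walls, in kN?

Free thermal elongation = αΔT L = 16.3×10⁻⁶ × 174 × 1550 = 4.396 mm.
The gap closes (δ_free > 1.1 mm) and the wall then resists a further 4.396 − 1.1 = 3.296 mm of expansion.
That suppressed elongation corresponds to σ = E·Δ/L = 192×10³ × 3.296/1550 = 408.3 MPa.
Force on the wall = σA = 408.3 × 1000 mm² = 408.3 kN.

P ≈ 408 kN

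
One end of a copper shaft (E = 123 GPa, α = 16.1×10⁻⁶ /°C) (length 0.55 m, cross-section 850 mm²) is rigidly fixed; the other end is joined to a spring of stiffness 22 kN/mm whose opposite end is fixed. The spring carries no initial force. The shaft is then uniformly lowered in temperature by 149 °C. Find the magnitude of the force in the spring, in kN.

If the spring were absent the shaft would shorten by αΔT L = 16.1×10⁻⁶ × 149 × 550 = 1.319 mm.
With a force P in the spring, the elastic change of the shaft is PL/(AE) and that of the spring is P/k; compatibility requires their sum to equal δ_free.
P [ L/(AE) + 1/k ] = δ_free → P [ 550/(850×123×10³) + 1/(22×10³) ] = 1.319.
P = 1.319 / 5.072×10⁻⁵ = 26020 N.

P ≈ 26 kN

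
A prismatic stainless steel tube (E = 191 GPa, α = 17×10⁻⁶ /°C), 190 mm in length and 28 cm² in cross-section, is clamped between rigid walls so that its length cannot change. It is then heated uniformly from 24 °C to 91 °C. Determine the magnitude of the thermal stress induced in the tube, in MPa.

σ ≈ 218 MPa (compressive)

The supports are rigid, so the total axial strain is zero. The restrained thermal strain is ε = αΔT = 17×10⁻⁶ × 67 = 1139×10⁻⁶.
The stress required to suppress this strain is σ = Eε = 191×10³ × 1139×10⁻⁶ = 217.5 MPa, compressive since the tube is trying to expand.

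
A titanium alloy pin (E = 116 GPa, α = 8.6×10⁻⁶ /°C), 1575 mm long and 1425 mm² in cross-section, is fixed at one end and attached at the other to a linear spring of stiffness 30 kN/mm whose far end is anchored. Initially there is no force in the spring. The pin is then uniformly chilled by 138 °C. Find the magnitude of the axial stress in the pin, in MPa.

σ ≈ 30.6 MPa (tensile)

Free thermal contraction: δ_free = αΔT L = 8.6×10⁻⁶ × 138 × 1575 = 1.869 mm.
Let P be the tensile force in the spring. The pin extends elastically by PL/(AE) and the spring stretches by P/k; together these equal δ_free.
P [ L/(AE) + 1/k ] = δ_free → P [ 1575/(1425×116×10³) + 1/(30×10³) ] = 1.869.
P = 1.869 / 4.286×10⁻⁵ = 43610 N.
σ = P/A = 43610/1425 = 30.6 MPa.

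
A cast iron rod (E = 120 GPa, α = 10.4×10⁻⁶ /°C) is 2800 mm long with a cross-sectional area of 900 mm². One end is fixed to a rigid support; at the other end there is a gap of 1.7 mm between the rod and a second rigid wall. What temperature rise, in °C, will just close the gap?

ΔT ≈ 58.4 °C

Contact occurs when the free expansion equals the gap: αΔT L = 1.7 mm.
ΔT = 1.7 / (10.4×10⁻⁶ × 2800) = 58.38 °C.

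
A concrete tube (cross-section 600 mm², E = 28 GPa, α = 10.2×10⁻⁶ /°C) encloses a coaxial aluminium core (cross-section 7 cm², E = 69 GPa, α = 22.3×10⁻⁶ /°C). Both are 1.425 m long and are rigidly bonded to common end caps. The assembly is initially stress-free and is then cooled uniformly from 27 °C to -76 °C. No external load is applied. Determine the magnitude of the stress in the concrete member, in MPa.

σ ≈ 25.9 MPa (compressive)

The aluminium has the larger α, so on cooling it would change length more than the concrete if both were free. The rigid plates force a common final length, so the aluminium is put into tension and the concrete into compression, with equal and opposite forces P (no external load).
Equating the net (thermal + elastic) strains gives |α₁ − α₂|·ΔT = P·[1/(A₁E₁) + 1/(A₂E₂)].
|α₁ − α₂|·ΔT = 12.1×10⁻⁶ × 103 = 0.001246.
1/(A₁E₁) + 1/(A₂E₂) = 1/(600×28×10³) + 1/(700×69×10³) = 8.023×10⁻⁸ N⁻¹.
P = 0.001246 / 8.023×10⁻⁸ = 15530 N = 15.53 kN.
σ_{concrete} = P/A₁ = 15530/600 = 25.89 MPa, compressive.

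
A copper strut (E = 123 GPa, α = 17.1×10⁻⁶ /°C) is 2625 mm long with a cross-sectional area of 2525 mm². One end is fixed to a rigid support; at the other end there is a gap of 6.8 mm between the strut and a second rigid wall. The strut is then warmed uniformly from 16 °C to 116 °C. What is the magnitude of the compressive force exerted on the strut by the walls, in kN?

P ≈ 0 kN

If the wall were absent the strut would grow by αΔT L = 17.1×10⁻⁶ × 100 × 2625 = 4.489 mm.
Since δ_free = 4.49 mm is less than the 6.8 mm gap, the strut never touches the wall. No axial force develops.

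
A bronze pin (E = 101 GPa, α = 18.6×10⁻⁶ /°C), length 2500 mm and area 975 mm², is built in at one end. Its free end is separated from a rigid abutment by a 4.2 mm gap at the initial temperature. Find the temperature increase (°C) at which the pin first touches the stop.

ΔT ≈ 90.3 °C

The gap closes when αΔT L = 4.2 mm, since the pin is still unstressed at that instant.
So ΔT = g/(αL) = 4.2/(18.6×10⁻⁶ × 2500) = 90.32 °C.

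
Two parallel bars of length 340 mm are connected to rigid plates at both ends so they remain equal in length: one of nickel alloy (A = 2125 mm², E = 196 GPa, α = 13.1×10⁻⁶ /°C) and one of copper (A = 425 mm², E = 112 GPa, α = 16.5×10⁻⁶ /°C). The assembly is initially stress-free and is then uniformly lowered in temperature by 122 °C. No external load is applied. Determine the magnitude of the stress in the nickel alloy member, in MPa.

The copper has the larger α, so on cooling it would change length more than the nickel alloy if both were free. The rigid plates force a common final length, so the copper is put into tension and the nickel alloy into compression, with equal and opposite forces P (no external load).
Setting the final lengths equal and cancelling L: (α₁ − α₂)ΔT = P/(A₁E₁) + P/(A₂E₂).
|α₁ − α₂|·ΔT = 3.4×10⁻⁶ × 122 = 0.0004148.
1/(A₁E₁) + 1/(A₂E₂) = 1/(2125×196×10³) + 1/(425×112×10³) = 2.341×10⁻⁸ N⁻¹.
P = 0.0004148 / 2.341×10⁻⁸ = 17720 N = 17.72 kN.
σ_{nickel alloy} = P/A₁ = 17720/2125 = 8.339 MPa, compressive.

σ ≈ 8.34 MPa (compressive)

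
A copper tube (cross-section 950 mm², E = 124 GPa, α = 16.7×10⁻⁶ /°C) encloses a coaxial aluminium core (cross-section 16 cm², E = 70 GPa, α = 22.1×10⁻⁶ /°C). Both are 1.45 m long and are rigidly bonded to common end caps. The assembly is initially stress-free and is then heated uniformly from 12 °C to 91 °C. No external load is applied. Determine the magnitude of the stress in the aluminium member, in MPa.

σ ≈ 15.3 MPa (compressive)

Equilibrium of a rigid end plate with no external load gives equal and opposite internal forces ±P in the two members. Since α_{aluminium} > α_{copper}, heating drives the aluminium into compression and the copper into tension.
Setting the final lengths equal and cancelling L: (α₁ − α₂)ΔT = P/(A₁E₁) + P/(A₂E₂).
|α₁ − α₂|·ΔT = 5.4×10⁻⁶ × 79 = 0.0004266.
1/(A₁E₁) + 1/(A₂E₂) = 1/(950×124×10³) + 1/(1600×70×10³) = 1.742×10⁻⁸ N⁻¹.
P = 0.0004266 / 1.742×10⁻⁸ = 24490 N = 24.49 kN.
σ_{aluminium} = P/A₂ = 24490/1600 = 15.31 MPa, compressive.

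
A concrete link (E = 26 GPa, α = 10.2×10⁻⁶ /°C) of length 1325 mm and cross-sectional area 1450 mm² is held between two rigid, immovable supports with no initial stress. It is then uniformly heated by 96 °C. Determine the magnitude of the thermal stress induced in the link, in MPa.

The supports are rigid, so the total axial strain is zero. The restrained thermal strain is ε = αΔT = 10.2×10⁻⁶ × 96 = 979.2×10⁻⁶.
σ = EαΔT = 26×10³ × 10.2×10⁻⁶ × 96 = 25.46 MPa (compressive; the link is trying to expand).

σ ≈ 25.5 MPa (compressive)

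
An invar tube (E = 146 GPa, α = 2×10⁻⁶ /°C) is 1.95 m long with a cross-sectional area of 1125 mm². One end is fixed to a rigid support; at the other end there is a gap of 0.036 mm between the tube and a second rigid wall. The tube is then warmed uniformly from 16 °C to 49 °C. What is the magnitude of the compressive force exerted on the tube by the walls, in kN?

Unrestrained expansion: δ_free = αΔT L = 2×10⁻⁶ × 33 × 1950 = 0.1287 mm.
After closing the 0.036 mm clearance, 0.1287 − 0.036 = 0.0927 mm of expansion remains to be suppressed by the wall.
So σ = E(δ_free − g)/L = 146×10³ × 0.0927/1950 = 6.941 MPa.
Force on the wall = σA = 6.941 × 1125 mm² = 7.808 kN.

P ≈ 7.81 kN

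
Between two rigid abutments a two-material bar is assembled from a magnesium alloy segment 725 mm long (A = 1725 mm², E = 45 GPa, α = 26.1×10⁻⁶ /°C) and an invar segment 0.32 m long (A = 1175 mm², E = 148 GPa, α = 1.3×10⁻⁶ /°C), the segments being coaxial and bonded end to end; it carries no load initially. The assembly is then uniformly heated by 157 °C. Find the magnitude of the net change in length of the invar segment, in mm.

|ΔL| ≈ 0.434 mm

If the supports were absent, the total length change would be Σ αᵢΔT Lᵢ = 26.1×10⁻⁶×157×725 + 1.3×10⁻⁶×157×320 = 3.036 mm.
The rigid supports impose zero overall length change; the single axial force P common to all segments must satisfy P Σ Lᵢ/(AᵢEᵢ) = δ_free.
Σ Lᵢ/(AᵢEᵢ) = 725/(1725×45×10³) + 320/(1175×148×10³) = 1.118×10⁻⁵ mm/N.
So P = 3.036 / 1.118×10⁻⁵ = 271.6 kN, compressive.
For the invar segment, free thermal change = 1.3×10⁻⁶×157×320 = 0.06531 mm and elastic change from P = 271600×320/(1175×148×10³) = 0.4997 mm; these oppose, so the net change is 0.434 mm (segment shortens).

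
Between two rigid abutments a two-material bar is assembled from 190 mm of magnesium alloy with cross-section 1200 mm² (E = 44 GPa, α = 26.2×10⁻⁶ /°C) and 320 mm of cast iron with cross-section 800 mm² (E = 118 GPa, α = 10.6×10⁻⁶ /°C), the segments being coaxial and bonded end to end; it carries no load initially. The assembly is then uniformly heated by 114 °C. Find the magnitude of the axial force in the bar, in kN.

Free thermal expansion of the whole bar: Σ αᵢΔT Lᵢ = 26.2×10⁻⁶×114×190 + 10.6×10⁻⁶×114×320 = 0.9542 mm.
Since the ends are fixed, an axial force P builds up, equal in every segment, with P · Σ Lᵢ/(AᵢEᵢ) = δ_free.
The series flexibility is Σ Lᵢ/(AᵢEᵢ) = 190/(1200×44×10³) + 320/(800×118×10³) = 6.988×10⁻⁶ mm/N.
P = 0.9542 / 6.988×10⁻⁶ = 136500 N = 136.5 kN, compressive.

P ≈ 137 kN (compressive)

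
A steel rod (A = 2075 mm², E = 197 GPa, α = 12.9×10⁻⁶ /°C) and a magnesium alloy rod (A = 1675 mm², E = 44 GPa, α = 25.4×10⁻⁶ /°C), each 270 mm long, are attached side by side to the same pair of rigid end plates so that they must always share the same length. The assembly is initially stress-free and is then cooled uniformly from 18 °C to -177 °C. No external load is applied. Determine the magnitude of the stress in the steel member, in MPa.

σ ≈ 73.4 MPa (compressive)

The magnesium alloy has the larger α, so on cooling it would change length more than the steel if both were free. The rigid plates force a common final length, so the magnesium alloy is put into tension and the steel into compression, with equal and opposite forces P (no external load).
Equating the net (thermal + elastic) strains gives |α₁ − α₂|·ΔT = P·[1/(A₁E₁) + 1/(A₂E₂)].
|α₁ − α₂|·ΔT = 12.5×10⁻⁶ × 195 = 0.002437.
1/(A₁E₁) + 1/(A₂E₂) = 1/(2075×197×10³) + 1/(1675×44×10³) = 1.601×10⁻⁸ N⁻¹.
So P = 0.002437 / 1.601×10⁻⁸ = 152.2 kN.
σ_{steel} = P/A₁ = 152200/2075 = 73.35 MPa, compressive.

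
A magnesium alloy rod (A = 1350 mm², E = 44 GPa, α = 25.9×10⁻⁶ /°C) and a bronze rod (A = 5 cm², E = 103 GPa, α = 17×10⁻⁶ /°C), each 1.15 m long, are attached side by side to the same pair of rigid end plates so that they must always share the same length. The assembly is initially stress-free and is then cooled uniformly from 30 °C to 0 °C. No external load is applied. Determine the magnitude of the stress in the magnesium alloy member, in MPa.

The magnesium alloy has the larger α, so on cooling it would change length more than the bronze if both were free. The rigid plates force a common final length, so the magnesium alloy is put into tension and the bronze into compression, with equal and opposite forces P (no external load).
Equating the net (thermal + elastic) strains gives |α₁ − α₂|·ΔT = P·[1/(A₁E₁) + 1/(A₂E₂)].
|α₁ − α₂|·ΔT = 8.9×10⁻⁶ × 30 = 0.000267.
1/(A₁E₁) + 1/(A₂E₂) = 1/(1350×44×10³) + 1/(500×103×10³) = 3.625×10⁻⁸ N⁻¹.
P = 0.000267 / 3.625×10⁻⁸ = 7365 N = 7.365 kN.
σ_{magnesium alloy} = P/A₁ = 7365/1350 = 5.456 MPa, tensile.

σ ≈ 5.46 MPa (tensile)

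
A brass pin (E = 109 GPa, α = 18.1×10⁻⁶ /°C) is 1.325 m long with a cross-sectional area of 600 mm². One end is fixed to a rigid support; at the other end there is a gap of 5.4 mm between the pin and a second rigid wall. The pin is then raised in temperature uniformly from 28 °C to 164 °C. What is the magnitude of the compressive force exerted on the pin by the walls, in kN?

P ≈ 0 kN

Unrestrained expansion: δ_free = αΔT L = 18.1×10⁻⁶ × 136 × 1325 = 3.262 mm.
This is smaller than the 5.4 mm clearance, so the pin expands freely without reaching the stop — the stress is zero.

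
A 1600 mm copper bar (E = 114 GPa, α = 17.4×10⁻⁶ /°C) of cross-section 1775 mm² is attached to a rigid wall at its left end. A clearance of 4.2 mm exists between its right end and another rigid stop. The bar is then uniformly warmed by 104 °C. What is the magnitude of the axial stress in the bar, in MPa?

Free thermal elongation = αΔT L = 17.4×10⁻⁶ × 104 × 1600 = 2.895 mm.
This is smaller than the 4.2 mm clearance, so the bar expands freely without reaching the stop — the stress is zero.

σ ≈ 0 MPa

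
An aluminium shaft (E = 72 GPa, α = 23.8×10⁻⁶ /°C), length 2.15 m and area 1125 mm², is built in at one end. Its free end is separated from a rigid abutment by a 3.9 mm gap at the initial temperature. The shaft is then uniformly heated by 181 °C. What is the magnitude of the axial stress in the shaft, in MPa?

σ ≈ 180 MPa (compressive)

Free thermal elongation = αΔT L = 23.8×10⁻⁶ × 181 × 2150 = 9.262 mm.
After closing the 3.9 mm clearance, 9.262 − 3.9 = 5.362 mm of expansion remains to be suppressed by the wall.
That suppressed elongation corresponds to σ = E·Δ/L = 72×10³ × 5.362/2150 = 179.6 MPa.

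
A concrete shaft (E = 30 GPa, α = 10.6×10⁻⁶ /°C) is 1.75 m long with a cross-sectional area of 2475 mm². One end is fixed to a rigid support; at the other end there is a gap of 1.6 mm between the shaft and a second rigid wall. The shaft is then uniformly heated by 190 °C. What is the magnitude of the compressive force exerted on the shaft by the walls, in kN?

Unrestrained expansion: δ_free = αΔT L = 10.6×10⁻⁶ × 190 × 1750 = 3.524 mm.
The gap closes (δ_free > 1.6 mm) and the wall then resists a further 3.524 − 1.6 = 1.924 mm of expansion.
That suppressed elongation corresponds to σ = E·Δ/L = 30×10³ × 1.924/1750 = 32.99 MPa.
Force on the wall = σA = 32.99 × 2475 mm² = 81.65 kN.

P ≈ 81.7 kN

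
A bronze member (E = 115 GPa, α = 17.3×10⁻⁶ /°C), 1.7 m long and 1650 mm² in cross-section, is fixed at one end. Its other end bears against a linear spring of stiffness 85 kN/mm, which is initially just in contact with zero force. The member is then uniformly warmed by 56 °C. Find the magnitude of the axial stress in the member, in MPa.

σ ≈ 48.2 MPa (compressive)

Free thermal expansion: δ_free = αΔT L = 17.3×10⁻⁶ × 56 × 1700 = 1.647 mm.
With a force P in the spring, the elastic change of the member is PL/(AE) and that of the spring is P/k; compatibility requires their sum to equal δ_free.
P [ L/(AE) + 1/k ] = δ_free → P [ 1700/(1650×115×10³) + 1/(85×10³) ] = 1.647.
P = 1.647 / 2.072×10⁻⁵ = 79470 N.
σ = P/A = 79470/1650 = 48.16 MPa.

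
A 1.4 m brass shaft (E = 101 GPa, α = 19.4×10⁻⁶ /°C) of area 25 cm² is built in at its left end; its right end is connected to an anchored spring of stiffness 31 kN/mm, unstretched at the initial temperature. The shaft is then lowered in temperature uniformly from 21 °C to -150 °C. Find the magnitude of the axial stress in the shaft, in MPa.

σ ≈ 49.1 MPa (tensile)

Free thermal contraction: δ_free = αΔT L = 19.4×10⁻⁶ × 171 × 1400 = 4.644 mm.
Let P be the tensile force in the spring. The shaft extends elastically by PL/(AE) and the spring stretches by P/k; together these equal δ_free.
P [ L/(AE) + 1/k ] = δ_free → P [ 1400/(2500×101×10³) + 1/(31×10³) ] = 4.644.
P = 4.644 / 3.78×10⁻⁵ = 122900 N.
σ = P/A = 122900/2500 = 49.14 MPa.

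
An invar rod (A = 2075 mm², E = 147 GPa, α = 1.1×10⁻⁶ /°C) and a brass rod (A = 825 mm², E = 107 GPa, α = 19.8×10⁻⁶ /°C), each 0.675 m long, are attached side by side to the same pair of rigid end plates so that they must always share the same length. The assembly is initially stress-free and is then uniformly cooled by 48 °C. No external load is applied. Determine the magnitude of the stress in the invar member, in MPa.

Both members must finish at the same length. With the larger α, the brass tends to over-contract; the plates restrain it, putting the brass in tension and the invar in compression. With no external load the two internal forces are equal and opposite, magnitude P.
Equating the net (thermal + elastic) strains gives |α₁ − α₂|·ΔT = P·[1/(A₁E₁) + 1/(A₂E₂)].
|α₁ − α₂|·ΔT = 18.7×10⁻⁶ × 48 = 0.0008976.
1/(A₁E₁) + 1/(A₂E₂) = 1/(2075×147×10³) + 1/(825×107×10³) = 1.461×10⁻⁸ N⁻¹.
So P = 0.0008976 / 1.461×10⁻⁸ = 61.45 kN.
σ_{invar} = P/A₁ = 61450/2075 = 29.62 MPa, compressive.

σ ≈ 29.6 MPa (compressive)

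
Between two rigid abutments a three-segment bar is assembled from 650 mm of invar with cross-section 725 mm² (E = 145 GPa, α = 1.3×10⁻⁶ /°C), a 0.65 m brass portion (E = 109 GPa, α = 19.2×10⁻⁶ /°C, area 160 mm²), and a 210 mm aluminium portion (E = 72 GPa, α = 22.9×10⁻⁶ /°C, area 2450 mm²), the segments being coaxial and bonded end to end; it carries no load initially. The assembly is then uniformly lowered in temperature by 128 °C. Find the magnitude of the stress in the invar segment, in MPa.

With the walls removed the bar would change length by δ_free = Σ αᵢΔT Lᵢ = 1.3×10⁻⁶×128×650 + 19.2×10⁻⁶×128×650 + 22.9×10⁻⁶×128×210 = 2.321 mm.
Since the ends are fixed, an axial force P builds up, equal in every segment, with P · Σ Lᵢ/(AᵢEᵢ) = δ_free.
The series flexibility is Σ Lᵢ/(AᵢEᵢ) = 650/(725×145×10³) + 650/(160×109×10³) + 210/(2450×72×10³) = 4.464×10⁻⁵ mm/N.
So P = 2.321 / 4.464×10⁻⁵ = 51.99 kN, tensile.
σ_{invar} = P / A = 51990 / 725 = 71.71 MPa.

σ ≈ 71.7 MPa (tensile)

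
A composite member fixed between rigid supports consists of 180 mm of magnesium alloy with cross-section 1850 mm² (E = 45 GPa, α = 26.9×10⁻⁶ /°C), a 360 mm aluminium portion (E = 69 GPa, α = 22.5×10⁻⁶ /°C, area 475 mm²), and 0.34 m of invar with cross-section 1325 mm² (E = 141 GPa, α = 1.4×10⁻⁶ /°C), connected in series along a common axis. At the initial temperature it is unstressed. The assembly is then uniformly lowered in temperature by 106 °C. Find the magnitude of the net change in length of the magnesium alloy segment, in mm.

|ΔL| ≈ 0.308 mm

If the supports were absent, the total length change would be Σ αᵢΔT Lᵢ = 26.9×10⁻⁶×106×180 + 22.5×10⁻⁶×106×360 + 1.4×10⁻⁶×106×340 = 1.422 mm.
Since the ends are fixed, an axial force P builds up, equal in every segment, with P · Σ Lᵢ/(AᵢEᵢ) = δ_free.
The series flexibility is Σ Lᵢ/(AᵢEᵢ) = 180/(1850×45×10³) + 360/(475×69×10³) + 340/(1325×141×10³) = 1.497×10⁻⁵ mm/N.
Hence P = δ_free / Σ(L/AE) = 1.422/1.497×10⁻⁵ = 95.04 kN (tensile).
For the magnesium alloy segment, free thermal change = 26.9×10⁻⁶×106×180 = 0.5133 mm and elastic change from P = 95040×180/(1850×45×10³) = 0.2055 mm; these oppose, so the net change is 0.308 mm (segment shortens).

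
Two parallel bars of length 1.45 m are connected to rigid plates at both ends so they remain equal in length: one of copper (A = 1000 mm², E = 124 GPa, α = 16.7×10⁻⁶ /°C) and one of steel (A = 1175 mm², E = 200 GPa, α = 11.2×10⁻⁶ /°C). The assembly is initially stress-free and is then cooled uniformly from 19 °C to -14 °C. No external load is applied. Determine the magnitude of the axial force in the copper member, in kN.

P ≈ 14.7 kN (tensile in the copper)

Both members must finish at the same length. With the larger α, the copper tends to over-contract; the plates restrain it, putting the copper in tension and the steel in compression. With no external load the two internal forces are equal and opposite, magnitude P.
Equating the net (thermal + elastic) strains gives |α₁ − α₂|·ΔT = P·[1/(A₁E₁) + 1/(A₂E₂)].
|α₁ − α₂|·ΔT = 5.5×10⁻⁶ × 33 = 0.0001815.
1/(A₁E₁) + 1/(A₂E₂) = 1/(1000×124×10³) + 1/(1175×200×10³) = 1.232×10⁻⁸ N⁻¹.
P = 0.0001815 / 1.232×10⁻⁸ = 14730 N = 14.73 kN.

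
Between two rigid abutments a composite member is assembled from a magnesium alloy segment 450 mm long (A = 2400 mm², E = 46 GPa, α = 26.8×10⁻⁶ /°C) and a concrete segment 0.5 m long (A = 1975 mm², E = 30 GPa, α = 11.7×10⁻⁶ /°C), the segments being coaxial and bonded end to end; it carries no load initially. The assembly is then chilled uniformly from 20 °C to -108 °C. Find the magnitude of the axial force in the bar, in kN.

Free thermal contraction of the whole bar: Σ αᵢΔT Lᵢ = 26.8×10⁻⁶×128×450 + 11.7×10⁻⁶×128×500 = 2.292 mm.
The rigid supports impose zero overall length change; the single axial force P common to all segments must satisfy P Σ Lᵢ/(AᵢEᵢ) = δ_free.
The series flexibility is Σ Lᵢ/(AᵢEᵢ) = 450/(2400×46×10³) + 500/(1975×30×10³) = 1.251×10⁻⁵ mm/N.
So P = 2.292 / 1.251×10⁻⁵ = 183.2 kN, tensile.

P ≈ 183 kN (tensile)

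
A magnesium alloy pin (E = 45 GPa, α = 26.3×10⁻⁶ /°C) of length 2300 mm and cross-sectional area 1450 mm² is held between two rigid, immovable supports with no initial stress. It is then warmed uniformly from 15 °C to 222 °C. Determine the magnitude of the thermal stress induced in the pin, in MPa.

σ ≈ 245 MPa (compressive)

The supports are rigid, so the total axial strain is zero. The restrained thermal strain is ε = αΔT = 26.3×10⁻⁶ × 207 = 5444.1×10⁻⁶.
Hence σ = E·αΔT = 45×10³ × 5444.1×10⁻⁶ = 245 MPa, compressive.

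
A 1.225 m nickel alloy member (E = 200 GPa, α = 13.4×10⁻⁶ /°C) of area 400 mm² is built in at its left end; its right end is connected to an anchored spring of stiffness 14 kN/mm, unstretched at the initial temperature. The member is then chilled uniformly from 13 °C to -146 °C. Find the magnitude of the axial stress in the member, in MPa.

If the spring were absent the member would shorten by αΔT L = 13.4×10⁻⁶ × 159 × 1225 = 2.61 mm.
With a force P in the spring, the elastic change of the member is PL/(AE) and that of the spring is P/k; compatibility requires their sum to equal δ_free.
P [ L/(AE) + 1/k ] = δ_free → P [ 1225/(400×200×10³) + 1/(14×10³) ] = 2.61.
P = 2.61 / 8.674×10⁻⁵ = 30090 N.
σ = P/A = 30090/400 = 75.22 MPa.

σ ≈ 75.2 MPa (tensile)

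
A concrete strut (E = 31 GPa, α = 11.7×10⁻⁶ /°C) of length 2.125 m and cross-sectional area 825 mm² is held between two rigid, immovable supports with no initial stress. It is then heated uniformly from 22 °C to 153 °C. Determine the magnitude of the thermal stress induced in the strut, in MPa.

σ ≈ 47.5 MPa (compressive)

The supports are rigid, so the total axial strain is zero. The restrained thermal strain is ε = αΔT = 11.7×10⁻⁶ × 131 = 1532.7×10⁻⁶.
The stress required to suppress this strain is σ = Eε = 31×10³ × 1532.7×10⁻⁶ = 47.51 MPa, compressive since the strut is trying to expand.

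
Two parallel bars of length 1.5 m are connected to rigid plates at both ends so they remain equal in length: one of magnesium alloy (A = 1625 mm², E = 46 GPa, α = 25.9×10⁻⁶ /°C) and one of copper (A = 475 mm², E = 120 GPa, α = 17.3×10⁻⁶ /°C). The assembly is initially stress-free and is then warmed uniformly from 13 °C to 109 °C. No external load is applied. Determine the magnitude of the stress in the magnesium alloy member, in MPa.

Equilibrium of a rigid end plate with no external load gives equal and opposite internal forces ±P in the two members. Since α_{magnesium alloy} > α_{copper}, heating drives the magnesium alloy into compression and the copper into tension.
Equating the net (thermal + elastic) strains gives |α₁ − α₂|·ΔT = P·[1/(A₁E₁) + 1/(A₂E₂)].
|α₁ − α₂|·ΔT = 8.6×10⁻⁶ × 96 = 0.0008256.
1/(A₁E₁) + 1/(A₂E₂) = 1/(1625×46×10³) + 1/(475×120×10³) = 3.092×10⁻⁸ N⁻¹.
So P = 0.0008256 / 3.092×10⁻⁸ = 26.7 kN.
σ_{magnesium alloy} = P/A₁ = 26700/1625 = 16.43 MPa, compressive.

σ ≈ 16.4 MPa (compressive)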